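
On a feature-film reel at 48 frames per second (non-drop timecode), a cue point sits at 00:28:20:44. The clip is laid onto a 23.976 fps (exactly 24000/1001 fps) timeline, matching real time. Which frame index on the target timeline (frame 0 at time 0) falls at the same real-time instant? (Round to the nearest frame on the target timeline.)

frame 40781

Source frame index: (0×3600 + 28×60 + 20) × 48 + 44 = 81644.
Real time: 81644 / (48) = 20411/12 s.
Target frame: (20411/12) × (24000/1001) = 40822000/1001 ≈ 40781.219 → 40781.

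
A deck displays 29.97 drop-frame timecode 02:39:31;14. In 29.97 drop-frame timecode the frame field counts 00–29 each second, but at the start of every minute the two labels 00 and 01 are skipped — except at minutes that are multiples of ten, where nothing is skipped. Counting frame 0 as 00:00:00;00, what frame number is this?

Complete 10-minute blocks: 15, each 17982 frames → 269730.
Remaining 9 whole minutes in the current block: 1800 + 8 × 1798 = 16184 frames.
Within the current minute: 31 × 30 + 14 − 2 = 942 (labels ;00/;01 skipped at this minute). Total = 269730 + 16184 + 942 = 286856.

286856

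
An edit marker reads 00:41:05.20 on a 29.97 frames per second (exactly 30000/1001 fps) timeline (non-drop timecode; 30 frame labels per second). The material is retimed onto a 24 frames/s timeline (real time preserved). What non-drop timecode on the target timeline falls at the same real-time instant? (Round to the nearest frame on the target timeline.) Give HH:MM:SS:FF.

Source frame index: (0×3600 + 41×60 + 5) × 30 + 20 = 73970.
Real time: 73970 / (30000/1001) = 7404397/3000 s.
Target frame: (7404397/3000) × (24) = 7404397/125 ≈ 59235.176 → 59235.
At 24 labels/s: frame 59235 → 00:41:08:03.

00:41:08:03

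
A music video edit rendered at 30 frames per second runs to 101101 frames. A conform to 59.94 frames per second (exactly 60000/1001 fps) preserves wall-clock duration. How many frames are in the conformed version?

202000 frames

Target frames = source frames × (target rate / source rate) = 101101 × (60000/1001)/(30) = 101101 × 2000/1001 = 202000.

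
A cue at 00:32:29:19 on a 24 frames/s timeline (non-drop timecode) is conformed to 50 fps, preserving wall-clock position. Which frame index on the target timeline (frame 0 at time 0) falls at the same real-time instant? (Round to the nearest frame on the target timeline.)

frame 97490

Source frame index: (0×3600 + 32×60 + 29) × 24 + 19 = 46795.
Real time: 46795 / (24) = 46795/24 s.
Target frame: (46795/24) × (50) = 1169875/12 ≈ 97489.583 → 97490.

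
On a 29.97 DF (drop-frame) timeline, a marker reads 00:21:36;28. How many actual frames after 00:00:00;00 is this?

38870

Complete 10-minute blocks: 2, each 17982 frames → 35964.
Remaining 1 whole minute in the current block: 1800 + 0 × 1798 = 1800 frames.
Within the current minute: 36 × 30 + 28 − 2 = 1106 (labels ;00/;01 skipped at this minute). Total = 35964 + 1800 + 1106 = 38870.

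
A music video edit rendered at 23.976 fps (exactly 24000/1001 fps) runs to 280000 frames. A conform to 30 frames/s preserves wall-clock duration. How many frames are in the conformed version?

Target frames = source frames × (target rate / source rate) = 280000 × (30)/(24000/1001) = 280000 × 1001/800 = 350350.

350350 frames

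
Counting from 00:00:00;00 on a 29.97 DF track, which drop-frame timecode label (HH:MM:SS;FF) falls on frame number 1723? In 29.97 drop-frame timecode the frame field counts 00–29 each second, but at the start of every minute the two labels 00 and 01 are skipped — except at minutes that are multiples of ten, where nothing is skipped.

Ten DF minutes hold 17982 frames, so frame 1723 lies in block 0 (frames 0–17981) with 1723 frames into that block.
The block's first minute is 1800 frames and the rest 1798 each; 1723 frames reaches minute 0, so 0 × 18 + 0 × 2 = 0 labels have been skipped so far.
Adding those back, label number 1723 + 0 = 1723 at 30 labels/s is 57 s + 13 f = 0 h 0 min 57 s frame 13, i.e. 00:00:57;13.

00:00:57;13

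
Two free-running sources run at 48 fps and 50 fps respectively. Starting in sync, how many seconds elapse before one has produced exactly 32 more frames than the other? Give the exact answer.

16 seconds

The gap grows by |50 − 48| = 2 frames per second.
Time for a 32-frame gap: 32 ÷ (2) = 16 s.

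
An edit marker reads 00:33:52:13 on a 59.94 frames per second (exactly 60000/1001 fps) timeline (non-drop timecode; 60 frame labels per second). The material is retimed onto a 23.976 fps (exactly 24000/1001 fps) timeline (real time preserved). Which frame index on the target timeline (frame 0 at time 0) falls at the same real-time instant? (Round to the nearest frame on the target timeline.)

Source frame index: (0×3600 + 33×60 + 52) × 60 + 13 = 121933.
Real time: 121933 / (60000/1001) = 122054933/60000 s.
Target frame: (122054933/60000) × (24000/1001) = 243866/5 ≈ 48773.200 → 48773.

frame 48773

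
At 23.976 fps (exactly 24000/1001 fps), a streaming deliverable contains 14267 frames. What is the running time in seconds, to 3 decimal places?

595.053 seconds

Running time = 14267 × 1001/24000 = 14281267/24000 s ≈ 595.053 s.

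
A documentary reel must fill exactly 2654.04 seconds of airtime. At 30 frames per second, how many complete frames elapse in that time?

79621 frames

Frames = 2654.04 × 30 = 398106/5 ≈ 79621.2000.
Complete frames: 79621.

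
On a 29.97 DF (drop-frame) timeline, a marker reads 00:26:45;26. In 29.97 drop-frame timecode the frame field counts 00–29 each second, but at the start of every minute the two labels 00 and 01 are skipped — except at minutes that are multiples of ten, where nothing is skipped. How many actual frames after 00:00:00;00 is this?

48128

Complete 10-minute blocks: 2, each 17982 frames → 35964.
Remaining 6 whole minutes in the current block: 1800 + 5 × 1798 = 10790 frames.
Within the current minute: 45 × 30 + 26 − 2 = 1374 (labels ;00/;01 skipped at this minute). Total = 35964 + 10790 + 1374 = 48128.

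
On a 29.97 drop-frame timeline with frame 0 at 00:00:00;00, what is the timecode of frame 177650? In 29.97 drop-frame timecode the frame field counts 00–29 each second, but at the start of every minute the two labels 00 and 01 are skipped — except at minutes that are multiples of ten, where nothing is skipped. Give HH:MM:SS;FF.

01:38:47;18

Each 10-minute DF block holds 10 × 60 × 30 − 9 × 2 = 17982 frames. 177650 ÷ 17982 → 9 full blocks, remainder 15812.
Within the partial block the first minute is 1800 frames and each further minute 1798, so 8 further minute boundaries passed. Total skipped labels = 18 × 9 + 2 × 8 = 178.
Non-drop label index = 177650 + 178 = 177828; at 30 labels/s that is 01:38:47:18, i.e. DF 01:38:47;18.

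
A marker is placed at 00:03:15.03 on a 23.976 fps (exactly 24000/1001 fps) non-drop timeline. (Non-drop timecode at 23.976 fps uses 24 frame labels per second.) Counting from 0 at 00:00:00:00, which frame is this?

frame 4683

Total seconds to the label: (0 × 3600 + 3 × 60 + 15) = 195.
Frame index = 195 × 24 + 3 = 4683.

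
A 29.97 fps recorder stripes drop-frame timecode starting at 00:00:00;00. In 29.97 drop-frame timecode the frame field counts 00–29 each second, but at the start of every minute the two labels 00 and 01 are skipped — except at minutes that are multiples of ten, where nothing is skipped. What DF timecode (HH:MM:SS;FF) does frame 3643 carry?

00:02:01;17

Each 10-minute DF block holds 10 × 60 × 30 − 9 × 2 = 17982 frames. 3643 ÷ 17982 → 0 full blocks, remainder 3643.
Within the partial block the first minute is 1800 frames and each further minute 1798, so 2 further minute boundaries passed. Total skipped labels = 18 × 0 + 2 × 2 = 4.
Non-drop label index = 3643 + 4 = 3647; at 30 labels/s that is 00:02:01:17, i.e. DF 00:02:01;17.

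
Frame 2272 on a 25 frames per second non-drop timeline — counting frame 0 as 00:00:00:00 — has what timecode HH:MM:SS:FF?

2272 ÷ 25 = 90 full seconds, remainder 22 frames.
90 s = 0 h 1 min 30 s.
Timecode: 00:01:30:22.

00:01:30:22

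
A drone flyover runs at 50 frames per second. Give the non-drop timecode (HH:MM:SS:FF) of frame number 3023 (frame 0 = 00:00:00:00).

3023 ÷ 50 = 60 full seconds, remainder 23 frames.
60 s = 0 h 1 min 0 s.
Timecode: 00:01:00:23.

00:01:00:23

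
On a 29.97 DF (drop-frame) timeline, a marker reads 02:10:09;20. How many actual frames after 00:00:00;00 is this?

As if non-drop at 30 labels/s: (2 × 3600 + 10 × 60 + 9) × 30 + 20 = 234290.
Minute boundaries passed: 130; those not divisible by 10: 130 − 13 = 117; dropped labels = 2 × 117 = 234.
Actual frame index = 234290 − 234 = 234056.

234056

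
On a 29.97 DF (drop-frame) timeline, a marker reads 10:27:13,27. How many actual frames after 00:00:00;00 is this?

As if non-drop at 30 labels/s: (10 × 3600 + 27 × 60 + 13) × 30 + 27 = 1129017.
Minute boundaries passed: 627; those not divisible by 10: 627 − 62 = 565; dropped labels = 2 × 565 = 1130.
Actual frame index = 1129017 − 1130 = 1127887.

1127887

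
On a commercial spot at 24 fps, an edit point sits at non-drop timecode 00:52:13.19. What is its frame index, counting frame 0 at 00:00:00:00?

Total seconds to the label: (0 × 3600 + 52 × 60 + 13) = 3133.
Frame index = 3133 × 24 + 19 = 75211.

75211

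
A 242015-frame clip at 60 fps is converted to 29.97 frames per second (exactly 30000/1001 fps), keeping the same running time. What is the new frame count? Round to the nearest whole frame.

120887 frames

Frames at target rate = 242015 × (30000/1001) / (60) = 121007500/1001 ≈ 120886.613.
Nearest whole frame: 120887.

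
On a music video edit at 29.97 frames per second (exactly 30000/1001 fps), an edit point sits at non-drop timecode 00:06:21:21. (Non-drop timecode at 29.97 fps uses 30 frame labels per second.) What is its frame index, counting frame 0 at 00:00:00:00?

11451

Total seconds to the label: (0 × 3600 + 6 × 60 + 21) = 381.
Frame index = 381 × 30 + 21 = 11451.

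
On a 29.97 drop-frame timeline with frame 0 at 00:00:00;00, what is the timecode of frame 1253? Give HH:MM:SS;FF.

Ten DF minutes hold 17982 frames, so frame 1253 lies in block 0 (frames 0–17981) with 1253 frames into that block.
The block's first minute is 1800 frames and the rest 1798 each; 1253 frames reaches minute 0, so 0 × 18 + 0 × 2 = 0 labels have been skipped so far.
Adding those back, label number 1253 + 0 = 1253 at 30 labels/s is 41 s + 23 f = 0 h 0 min 41 s frame 23, i.e. 00:00:41;23.

00:00:41;23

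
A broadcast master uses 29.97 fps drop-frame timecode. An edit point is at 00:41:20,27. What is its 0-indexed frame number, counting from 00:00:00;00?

74353

Complete 10-minute blocks: 4, each 17982 frames → 71928.
Remaining 1 whole minute in the current block: 1800 + 0 × 1798 = 1800 frames.
Within the current minute: 20 × 30 + 27 − 2 = 625 (labels ;00/;01 skipped at this minute). Total = 71928 + 1800 + 625 = 74353.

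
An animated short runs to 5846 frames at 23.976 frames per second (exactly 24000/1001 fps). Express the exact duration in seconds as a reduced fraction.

2925923/12000 seconds

Running time = 5846 ÷ (24000/1001) = 5846 × 1001/24000 = 2925923/12000 s.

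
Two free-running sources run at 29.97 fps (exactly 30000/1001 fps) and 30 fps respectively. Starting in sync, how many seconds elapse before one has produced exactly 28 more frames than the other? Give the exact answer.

The gap grows by |30 − 30000/1001| = 30/1001 frames per second.
Time for a 28-frame gap: 28 ÷ (30/1001) = 14014/15 s.

14014/15 seconds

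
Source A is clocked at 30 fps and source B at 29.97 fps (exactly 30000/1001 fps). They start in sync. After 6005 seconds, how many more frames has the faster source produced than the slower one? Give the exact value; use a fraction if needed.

A emits 30 × 6005 = 180150 frames; B emits 30000/1001 × 6005 = 180150000/1001.
Difference = 180150/1001 frames (≈ 179.9700); B is behind A.

180150/1001 frames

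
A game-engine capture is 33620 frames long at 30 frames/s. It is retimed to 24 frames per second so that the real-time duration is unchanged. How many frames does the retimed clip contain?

26896 frames

Target frames = source frames × (target rate / source rate) = 33620 × (24)/(30) = 33620 × 4/5 = 26896.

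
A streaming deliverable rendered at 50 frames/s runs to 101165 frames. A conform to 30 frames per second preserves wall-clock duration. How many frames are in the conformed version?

60699 frames

Target frames = source frames × (target rate / source rate) = 101165 × (30)/(50) = 101165 × 3/5 = 60699.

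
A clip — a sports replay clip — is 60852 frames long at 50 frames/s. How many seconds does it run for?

1217.04 seconds

Running time = 60852 / (50) = 1217.04 s.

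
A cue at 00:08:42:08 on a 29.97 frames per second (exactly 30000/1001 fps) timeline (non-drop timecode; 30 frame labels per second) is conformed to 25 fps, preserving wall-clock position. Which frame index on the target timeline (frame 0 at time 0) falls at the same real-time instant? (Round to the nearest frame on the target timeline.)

Source frame index: (0×3600 + 8×60 + 42) × 30 + 8 = 15668.
Real time: 15668 / (30000/1001) = 3920917/7500 s.
Target frame: (3920917/7500) × (25) = 3920917/300 ≈ 13069.723 → 13070.

frame 13070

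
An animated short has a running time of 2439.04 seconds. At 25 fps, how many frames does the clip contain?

Frames = 2439.04 × 25 = 60976.

60976 frames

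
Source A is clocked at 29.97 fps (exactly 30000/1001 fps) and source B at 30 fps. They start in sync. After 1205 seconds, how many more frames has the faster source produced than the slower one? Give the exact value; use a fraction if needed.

A emits 30000/1001 × 1205 = 36150000/1001 frames; B emits 30 × 1205 = 36150.
Difference = 36150/1001 frames (≈ 36.1139); B is ahead of A.

36150/1001 frames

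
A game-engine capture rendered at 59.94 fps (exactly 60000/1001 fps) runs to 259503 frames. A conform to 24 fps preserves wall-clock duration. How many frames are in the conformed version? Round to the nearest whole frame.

103905 frames

Frames at target rate = 259503 × (24) / (60000/1001) = 259762503/2500 ≈ 103905.001.
Nearest whole frame: 103905.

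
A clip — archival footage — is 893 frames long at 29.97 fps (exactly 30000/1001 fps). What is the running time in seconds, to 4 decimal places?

Running time = 893 × 1001/30000 = 893893/30000 s ≈ 29.7964 s.

29.7964 seconds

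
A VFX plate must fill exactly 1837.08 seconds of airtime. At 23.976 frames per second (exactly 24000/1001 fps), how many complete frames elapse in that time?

Frames = 1837.08 × 24000/1001 = 6298560/143 ≈ 44045.8741.
Complete frames: 44045.

44045 frames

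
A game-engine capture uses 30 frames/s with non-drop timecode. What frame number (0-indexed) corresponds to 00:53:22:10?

Total seconds to the label: (0 × 3600 + 53 × 60 + 22) = 3202.
Frame index = 3202 × 30 + 10 = 96070.

96070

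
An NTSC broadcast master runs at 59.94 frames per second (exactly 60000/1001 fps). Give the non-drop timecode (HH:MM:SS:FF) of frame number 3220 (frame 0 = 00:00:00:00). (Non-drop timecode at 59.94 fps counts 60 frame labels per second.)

00:00:53:40

3220 ÷ 60 = 53 full seconds, remainder 40 frames.
53 s = 0 h 0 min 53 s.
Timecode: 00:00:53:40.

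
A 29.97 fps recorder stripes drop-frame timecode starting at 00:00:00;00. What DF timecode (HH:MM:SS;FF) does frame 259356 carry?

Ten DF minutes hold 17982 frames, so frame 259356 lies in block 14 (frames 251748–269729) with 7608 frames into that block.
The block's first minute is 1800 frames and the rest 1798 each; 7608 frames reaches minute 4, so 14 × 18 + 4 × 2 = 260 labels have been skipped so far.
Adding those back, label number 259356 + 260 = 259616 at 30 labels/s is 8653 s + 26 f = 2 h 24 min 13 s frame 26, i.e. 02:24:13;26.

02:24:13;26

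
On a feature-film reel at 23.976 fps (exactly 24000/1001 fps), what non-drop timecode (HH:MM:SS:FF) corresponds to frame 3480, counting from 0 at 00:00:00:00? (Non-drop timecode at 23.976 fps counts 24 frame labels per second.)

3480 ÷ 24 = 145 full seconds, remainder 0 frames.
145 s = 0 h 2 min 25 s.
Timecode: 00:02:25:00.

00:02:25:00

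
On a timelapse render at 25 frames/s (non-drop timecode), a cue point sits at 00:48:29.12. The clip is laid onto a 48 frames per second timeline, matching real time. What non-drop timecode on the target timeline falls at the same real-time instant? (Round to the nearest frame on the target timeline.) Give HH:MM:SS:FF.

00:48:29:23

Source frame index: (0×3600 + 48×60 + 29) × 25 + 12 = 72737.
Real time: 72737 / (25) = 72737/25 s.
Target frame: (72737/25) × (48) = 3491376/25 ≈ 139655.040 → 139655.
At 48 labels/s: frame 139655 → 00:48:29:23.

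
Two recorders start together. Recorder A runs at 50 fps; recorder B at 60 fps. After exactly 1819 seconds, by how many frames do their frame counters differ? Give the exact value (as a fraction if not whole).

18190 frames

A emits 50 × 1819 = 90950 frames; B emits 60 × 1819 = 109140.
Difference = 18190 frames; B is ahead of A.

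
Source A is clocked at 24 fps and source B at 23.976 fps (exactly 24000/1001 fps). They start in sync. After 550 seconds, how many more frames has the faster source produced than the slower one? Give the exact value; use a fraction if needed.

A emits 24 × 550 = 13200 frames; B emits 24000/1001 × 550 = 1200000/91.
Difference = 1200/91 frames (≈ 13.1868); B is behind A.

1200/91 frames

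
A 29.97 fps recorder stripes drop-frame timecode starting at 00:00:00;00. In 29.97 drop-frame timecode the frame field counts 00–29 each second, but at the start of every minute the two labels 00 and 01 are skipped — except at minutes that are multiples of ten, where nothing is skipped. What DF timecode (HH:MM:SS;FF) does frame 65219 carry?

00:36:16;05

Ten DF minutes hold 17982 frames, so frame 65219 lies in block 3 (frames 53946–71927) with 11273 frames into that block.
The block's first minute is 1800 frames and the rest 1798 each; 11273 frames reaches minute 6, so 3 × 18 + 6 × 2 = 66 labels have been skipped so far.
Adding those back, label number 65219 + 66 = 65285 at 30 labels/s is 2176 s + 5 f = 0 h 36 min 16 s frame 5, i.e. 00:36:16;05.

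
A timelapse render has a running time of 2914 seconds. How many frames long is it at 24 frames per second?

Frames = 2914 × 24 = 69936.

69936 frames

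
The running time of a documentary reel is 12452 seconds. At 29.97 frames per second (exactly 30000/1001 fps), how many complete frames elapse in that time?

Frames = 12452 × 30000/1001 = 33960000/91 ≈ 373186.8132.
Complete frames: 373186.

373186 frames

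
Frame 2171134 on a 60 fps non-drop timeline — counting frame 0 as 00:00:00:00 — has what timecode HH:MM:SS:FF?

10:03:05:34

2171134 ÷ 60 = 36185 full seconds, remainder 34 frames.
36185 s = 10 h 3 min 5 s.
Timecode: 10:03:05:34.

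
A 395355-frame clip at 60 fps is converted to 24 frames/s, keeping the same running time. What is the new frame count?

Frames at target rate = 395355 × (24) / (60) = 158142.

158142 frames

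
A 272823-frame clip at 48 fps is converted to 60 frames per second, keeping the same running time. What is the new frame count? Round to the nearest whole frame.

Frames at target rate = 272823 × (60) / (48) = 1364115/4 ≈ 341028.750.
Nearest whole frame: 341029.

341029 frames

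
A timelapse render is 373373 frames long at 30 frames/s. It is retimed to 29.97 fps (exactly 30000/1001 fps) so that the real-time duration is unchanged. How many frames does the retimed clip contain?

Target frames = source frames × (target rate / source rate) = 373373 × (30000/1001)/(30) = 373373 × 1000/1001 = 373000.

373000 frames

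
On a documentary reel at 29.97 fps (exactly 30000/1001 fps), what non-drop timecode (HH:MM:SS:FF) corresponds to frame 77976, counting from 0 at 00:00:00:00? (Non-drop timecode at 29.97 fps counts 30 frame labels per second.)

77976 ÷ 30 = 2599 full seconds, remainder 6 frames.
2599 s = 0 h 43 min 19 s.
Timecode: 00:43:19:06.

00:43:19:06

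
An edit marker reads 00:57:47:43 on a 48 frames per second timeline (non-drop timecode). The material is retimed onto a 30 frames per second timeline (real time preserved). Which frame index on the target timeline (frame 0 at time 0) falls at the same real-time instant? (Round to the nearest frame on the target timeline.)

Source frame index: (0×3600 + 57×60 + 47) × 48 + 43 = 166459.
Real time: 166459 / (48) = 166459/48 s.
Target frame: (166459/48) × (30) = 832295/8 ≈ 104036.875 → 104037.

frame 104037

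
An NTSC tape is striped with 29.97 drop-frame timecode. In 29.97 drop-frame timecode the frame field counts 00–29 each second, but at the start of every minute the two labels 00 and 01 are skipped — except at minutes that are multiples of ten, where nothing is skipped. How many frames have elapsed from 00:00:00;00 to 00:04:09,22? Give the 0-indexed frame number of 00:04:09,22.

Complete 10-minute blocks: 0, each 17982 frames → 0.
Remaining 4 whole minutes in the current block: 1800 + 3 × 1798 = 7194 frames.
Within the current minute: 9 × 30 + 22 − 2 = 290 (labels ;00/;01 skipped at this minute). Total = 0 + 7194 + 290 = 7484.

7484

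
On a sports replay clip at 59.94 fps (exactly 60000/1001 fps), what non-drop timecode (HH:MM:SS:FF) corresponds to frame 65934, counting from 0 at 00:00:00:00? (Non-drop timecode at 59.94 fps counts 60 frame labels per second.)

00:18:18:54

65934 ÷ 60 = 1098 full seconds, remainder 54 frames.
1098 s = 0 h 18 min 18 s.
Timecode: 00:18:18:54.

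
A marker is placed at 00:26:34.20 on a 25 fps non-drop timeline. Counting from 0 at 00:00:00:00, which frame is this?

frame 39870

Total seconds to the label: (0 × 3600 + 26 × 60 + 34) = 1594.
Frame index = 1594 × 25 + 20 = 39870.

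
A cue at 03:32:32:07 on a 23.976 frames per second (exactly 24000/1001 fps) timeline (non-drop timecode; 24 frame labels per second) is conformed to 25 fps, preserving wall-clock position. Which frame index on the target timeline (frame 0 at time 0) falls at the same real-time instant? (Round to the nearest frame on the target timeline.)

Source frame index: (3×3600 + 32×60 + 32) × 24 + 7 = 306055.
Real time: 306055 / (24000/1001) = 61272211/4800 s.
Target frame: (61272211/4800) × (25) = 61272211/192 ≈ 319126.099 → 319126.

frame 319126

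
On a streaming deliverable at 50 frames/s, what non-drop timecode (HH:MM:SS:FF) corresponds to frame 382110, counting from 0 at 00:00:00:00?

02:07:22:10

382110 ÷ 50 = 7642 full seconds, remainder 10 frames.
7642 s = 2 h 7 min 22 s.
Timecode: 02:07:22:10.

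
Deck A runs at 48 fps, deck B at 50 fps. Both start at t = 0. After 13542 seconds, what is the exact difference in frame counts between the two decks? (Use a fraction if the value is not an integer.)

A emits 48 × 13542 = 650016 frames; B emits 50 × 13542 = 677100.
Difference = 27084 frames; B is ahead of A.

27084 frames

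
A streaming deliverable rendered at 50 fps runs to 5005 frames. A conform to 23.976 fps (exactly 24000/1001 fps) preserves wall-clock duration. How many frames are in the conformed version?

Target frames = source frames × (target rate / source rate) = 5005 × (24000/1001)/(50) = 5005 × 480/1001 = 2400.

2400 frames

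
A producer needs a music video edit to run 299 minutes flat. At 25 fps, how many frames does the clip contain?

448500 frames

299 min = 17940 s.
Frames = 17940 × 25 = 448500.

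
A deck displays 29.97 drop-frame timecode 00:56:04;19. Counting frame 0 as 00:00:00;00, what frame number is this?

100837

As if non-drop at 30 labels/s: (0 × 3600 + 56 × 60 + 4) × 30 + 19 = 100939.
Minute boundaries passed: 56; those not divisible by 10: 56 − 5 = 51; dropped labels = 2 × 51 = 102.
Actual frame index = 100939 − 102 = 100837.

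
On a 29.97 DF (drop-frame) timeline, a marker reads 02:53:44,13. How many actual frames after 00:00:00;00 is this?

312421

Complete 10-minute blocks: 17, each 17982 frames → 305694.
Remaining 3 whole minutes in the current block: 1800 + 2 × 1798 = 5396 frames.
Within the current minute: 44 × 30 + 13 − 2 = 1331 (labels ;00/;01 skipped at this minute). Total = 305694 + 5396 + 1331 = 312421.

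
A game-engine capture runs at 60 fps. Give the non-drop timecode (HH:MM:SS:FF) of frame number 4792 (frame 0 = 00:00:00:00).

4792 ÷ 60 = 79 full seconds, remainder 52 frames.
79 s = 0 h 1 min 19 s.
Timecode: 00:01:19:52.

00:01:19:52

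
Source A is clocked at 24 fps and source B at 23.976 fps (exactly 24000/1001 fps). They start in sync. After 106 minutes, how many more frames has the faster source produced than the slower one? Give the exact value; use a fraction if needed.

106 min = 6360 s.
A emits 24 × 6360 = 152640 frames; B emits 24000/1001 × 6360 = 152640000/1001.
Difference = 152640/1001 frames (≈ 152.4875); B is behind A.

152640/1001 frames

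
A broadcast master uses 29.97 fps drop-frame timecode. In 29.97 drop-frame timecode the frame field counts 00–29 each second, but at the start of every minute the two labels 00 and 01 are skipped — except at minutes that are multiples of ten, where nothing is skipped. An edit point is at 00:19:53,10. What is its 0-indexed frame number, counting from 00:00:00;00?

35764

Complete 10-minute blocks: 1, each 17982 frames → 17982.
Remaining 9 whole minutes in the current block: 1800 + 8 × 1798 = 16184 frames.
Within the current minute: 53 × 30 + 10 − 2 = 1598 (labels ;00/;01 skipped at this minute). Total = 17982 + 16184 + 1598 = 35764.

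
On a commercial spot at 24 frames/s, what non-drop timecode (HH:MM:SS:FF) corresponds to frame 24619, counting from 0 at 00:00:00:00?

00:17:05:19

24619 ÷ 24 = 1025 full seconds, remainder 19 frames.
1025 s = 0 h 17 min 5 s.
Timecode: 00:17:05:19.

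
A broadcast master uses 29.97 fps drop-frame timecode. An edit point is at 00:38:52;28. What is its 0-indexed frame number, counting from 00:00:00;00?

As if non-drop at 30 labels/s: (0 × 3600 + 38 × 60 + 52) × 30 + 28 = 69988.
Minute boundaries passed: 38; those not divisible by 10: 38 − 3 = 35; dropped labels = 2 × 35 = 70.
Actual frame index = 69988 − 70 = 69918.

69918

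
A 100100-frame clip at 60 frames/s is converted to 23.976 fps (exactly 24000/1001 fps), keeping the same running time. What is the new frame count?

Target frames = source frames × (target rate / source rate) = 100100 × (24000/1001)/(60) = 100100 × 400/1001 = 40000.

40000 frames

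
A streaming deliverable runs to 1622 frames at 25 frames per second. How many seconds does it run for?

Running time = 1622 / (25) = 64.88 s.

64.88 seconds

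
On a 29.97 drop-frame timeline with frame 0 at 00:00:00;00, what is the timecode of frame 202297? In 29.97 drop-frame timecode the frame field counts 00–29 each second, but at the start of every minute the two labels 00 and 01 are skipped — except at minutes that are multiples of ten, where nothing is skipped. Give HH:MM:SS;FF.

01:52:29;29

Each 10-minute DF block holds 10 × 60 × 30 − 9 × 2 = 17982 frames. 202297 ÷ 17982 → 11 full blocks, remainder 4495.
Within the partial block the first minute is 1800 frames and each further minute 1798, so 2 further minute boundaries passed. Total skipped labels = 18 × 11 + 2 × 2 = 202.
Non-drop label index = 202297 + 202 = 202499; at 30 labels/s that is 01:52:29:29, i.e. DF 01:52:29;29.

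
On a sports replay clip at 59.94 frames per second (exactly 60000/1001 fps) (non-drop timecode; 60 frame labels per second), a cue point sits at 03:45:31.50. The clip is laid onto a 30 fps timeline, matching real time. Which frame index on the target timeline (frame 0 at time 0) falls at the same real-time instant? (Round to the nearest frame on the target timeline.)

Source frame index: (3×3600 + 45×60 + 31) × 60 + 50 = 811910.
Real time: 811910 / (60000/1001) = 81272191/6000 s.
Target frame: (81272191/6000) × (30) = 81272191/200 ≈ 406360.955 → 406361.

frame 406361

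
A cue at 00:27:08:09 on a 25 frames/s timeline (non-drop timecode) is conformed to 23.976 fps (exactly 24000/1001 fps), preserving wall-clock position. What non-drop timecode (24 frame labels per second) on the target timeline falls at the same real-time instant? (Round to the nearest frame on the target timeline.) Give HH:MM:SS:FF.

00:27:06:18

Source frame index: (0×3600 + 27×60 + 8) × 25 + 9 = 40709.
Real time: 40709 / (25) = 40709/25 s.
Target frame: (40709/25) × (24000/1001) = 39080640/1001 ≈ 39041.598 → 39042.
At 24 labels/s: frame 39042 → 00:27:06:18.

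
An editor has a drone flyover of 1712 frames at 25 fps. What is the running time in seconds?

68.48 seconds

Running time = 1712 / (25) = 68.48 s.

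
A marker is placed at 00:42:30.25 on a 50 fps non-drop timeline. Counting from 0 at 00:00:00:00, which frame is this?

frame 127525

Total seconds to the label: (0 × 3600 + 42 × 60 + 30) = 2550.
Frame index = 2550 × 50 + 25 = 127525.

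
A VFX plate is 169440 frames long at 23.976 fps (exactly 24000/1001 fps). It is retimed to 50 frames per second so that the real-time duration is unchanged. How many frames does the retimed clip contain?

Target frames = source frames × (target rate / source rate) = 169440 × (50)/(24000/1001) = 169440 × 1001/480 = 353353.

353353 frames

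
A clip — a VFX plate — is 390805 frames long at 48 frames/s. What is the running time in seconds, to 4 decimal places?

Running time = 390805 × 1/48 = 390805/48 s ≈ 8141.7708 s.

8141.7708 seconds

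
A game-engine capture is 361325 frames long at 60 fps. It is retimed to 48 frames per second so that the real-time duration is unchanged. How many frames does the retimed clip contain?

289060 frames

Target frames = source frames × (target rate / source rate) = 361325 × (48)/(60) = 361325 × 4/5 = 289060.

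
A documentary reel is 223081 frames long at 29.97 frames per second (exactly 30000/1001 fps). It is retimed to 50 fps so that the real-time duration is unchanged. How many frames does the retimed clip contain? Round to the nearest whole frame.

372173 frames

Frames at target rate = 223081 × (50) / (30000/1001) = 223304081/600 ≈ 372173.468.
Nearest whole frame: 372173.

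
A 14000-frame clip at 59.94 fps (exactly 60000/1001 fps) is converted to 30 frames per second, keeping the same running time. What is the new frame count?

7007 frames

Target frames = source frames × (target rate / source rate) = 14000 × (30)/(60000/1001) = 14000 × 1001/2000 = 7007.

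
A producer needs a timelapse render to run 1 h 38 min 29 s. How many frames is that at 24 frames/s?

1 h 38 min 29 s = 5909 s.
Frames = 5909 × 24 = 141816.

141816 frames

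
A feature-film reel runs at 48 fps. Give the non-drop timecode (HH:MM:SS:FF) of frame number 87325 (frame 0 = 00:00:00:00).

87325 ÷ 48 = 1819 full seconds, remainder 13 frames.
1819 s = 0 h 30 min 19 s.
Timecode: 00:30:19:13.

00:30:19:13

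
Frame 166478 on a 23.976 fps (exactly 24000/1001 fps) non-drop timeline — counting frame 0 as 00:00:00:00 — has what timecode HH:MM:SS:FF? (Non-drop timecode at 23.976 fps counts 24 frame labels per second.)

01:55:36:14

166478 ÷ 24 = 6936 full seconds, remainder 14 frames.
6936 s = 1 h 55 min 36 s.
Timecode: 01:55:36:14.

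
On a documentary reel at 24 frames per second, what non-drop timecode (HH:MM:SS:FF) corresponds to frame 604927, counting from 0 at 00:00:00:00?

604927 ÷ 24 = 25205 full seconds, remainder 7 frames.
25205 s = 7 h 0 min 5 s.
Timecode: 07:00:05:07.

07:00:05:07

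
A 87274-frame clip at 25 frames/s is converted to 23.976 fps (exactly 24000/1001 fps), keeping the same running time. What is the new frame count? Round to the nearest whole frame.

Frames at target rate = 87274 × (24000/1001) / (25) = 7616640/91 ≈ 83699.341.
Nearest whole frame: 83699.

83699 frames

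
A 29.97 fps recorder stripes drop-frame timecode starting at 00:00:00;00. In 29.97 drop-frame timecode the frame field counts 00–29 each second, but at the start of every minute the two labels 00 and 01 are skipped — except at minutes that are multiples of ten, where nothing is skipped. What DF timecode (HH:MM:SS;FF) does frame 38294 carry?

Ten DF minutes hold 17982 frames, so frame 38294 lies in block 2 (frames 35964–53945) with 2330 frames into that block.
The block's first minute is 1800 frames and the rest 1798 each; 2330 frames reaches minute 1, so 2 × 18 + 1 × 2 = 38 labels have been skipped so far.
Adding those back, label number 38294 + 38 = 38332 at 30 labels/s is 1277 s + 22 f = 0 h 21 min 17 s frame 22, i.e. 00:21:17;22.

00:21:17;22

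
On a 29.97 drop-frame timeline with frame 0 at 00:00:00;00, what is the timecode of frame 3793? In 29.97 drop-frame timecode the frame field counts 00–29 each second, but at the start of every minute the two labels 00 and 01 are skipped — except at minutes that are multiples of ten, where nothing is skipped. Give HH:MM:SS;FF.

00:02:06;17

Ten DF minutes hold 17982 frames, so frame 3793 lies in block 0 (frames 0–17981) with 3793 frames into that block.
The block's first minute is 1800 frames and the rest 1798 each; 3793 frames reaches minute 2, so 0 × 18 + 2 × 2 = 4 labels have been skipped so far.
Adding those back, label number 3793 + 4 = 3797 at 30 labels/s is 126 s + 17 f = 0 h 2 min 6 s frame 17, i.e. 00:02:06;17.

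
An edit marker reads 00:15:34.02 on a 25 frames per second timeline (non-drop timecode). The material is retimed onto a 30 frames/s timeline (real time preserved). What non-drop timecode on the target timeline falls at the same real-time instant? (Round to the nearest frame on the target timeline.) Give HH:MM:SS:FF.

Source frame index: (0×3600 + 15×60 + 34) × 25 + 2 = 23352.
Real time: 23352 / (25) = 23352/25 s.
Target frame: (23352/25) × (30) = 140112/5 ≈ 28022.400 → 28022.
At 30 labels/s: frame 28022 → 00:15:34:02.

00:15:34:02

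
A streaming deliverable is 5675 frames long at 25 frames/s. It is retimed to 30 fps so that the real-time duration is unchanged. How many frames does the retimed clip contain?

Target frames = source frames × (target rate / source rate) = 5675 × (30)/(25) = 5675 × 6/5 = 6810.

6810 frames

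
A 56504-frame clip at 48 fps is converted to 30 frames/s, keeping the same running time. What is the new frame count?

Target frames = source frames × (target rate / source rate) = 56504 × (30)/(48) = 56504 × 5/8 = 35315.

35315 frames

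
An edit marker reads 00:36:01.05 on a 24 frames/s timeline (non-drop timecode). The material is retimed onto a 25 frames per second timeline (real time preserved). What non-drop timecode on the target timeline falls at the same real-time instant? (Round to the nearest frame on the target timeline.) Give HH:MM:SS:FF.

00:36:01:05

Source frame index: (0×3600 + 36×60 + 1) × 24 + 5 = 51869.
Real time: 51869 / (24) = 51869/24 s.
Target frame: (51869/24) × (25) = 1296725/24 ≈ 54030.208 → 54030.
At 25 labels/s: frame 54030 → 00:36:01:05.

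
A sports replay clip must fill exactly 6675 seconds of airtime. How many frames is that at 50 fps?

Frames = 6675 × 50 = 333750.

333750 frames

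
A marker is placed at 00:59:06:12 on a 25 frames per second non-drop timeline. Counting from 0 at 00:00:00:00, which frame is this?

88662

Total seconds to the label: (0 × 3600 + 59 × 60 + 6) = 3546.
Frame index = 3546 × 25 + 12 = 88662.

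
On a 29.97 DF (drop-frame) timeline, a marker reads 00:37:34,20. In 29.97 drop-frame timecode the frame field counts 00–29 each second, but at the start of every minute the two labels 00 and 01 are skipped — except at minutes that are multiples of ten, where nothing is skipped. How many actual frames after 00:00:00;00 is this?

As if non-drop at 30 labels/s: (0 × 3600 + 37 × 60 + 34) × 30 + 20 = 67640.
Minute boundaries passed: 37; those not divisible by 10: 37 − 3 = 34; dropped labels = 2 × 34 = 68.
Actual frame index = 67640 − 68 = 67572.

67572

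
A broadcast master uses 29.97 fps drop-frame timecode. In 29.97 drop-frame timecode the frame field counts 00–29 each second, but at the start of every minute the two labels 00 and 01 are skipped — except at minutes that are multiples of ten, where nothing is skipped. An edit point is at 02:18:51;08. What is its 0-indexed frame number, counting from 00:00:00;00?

Complete 10-minute blocks: 13, each 17982 frames → 233766.
Remaining 8 whole minutes in the current block: 1800 + 7 × 1798 = 14386 frames.
Within the current minute: 51 × 30 + 8 − 2 = 1536 (labels ;00/;01 skipped at this minute). Total = 233766 + 14386 + 1536 = 249688.

249688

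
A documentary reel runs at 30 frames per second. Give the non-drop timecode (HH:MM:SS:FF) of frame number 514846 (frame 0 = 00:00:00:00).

514846 ÷ 30 = 17161 full seconds, remainder 16 frames.
17161 s = 4 h 46 min 1 s.
Timecode: 04:46:01:16.

04:46:01:16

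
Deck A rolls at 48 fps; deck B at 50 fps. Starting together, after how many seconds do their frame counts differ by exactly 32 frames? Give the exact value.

16 seconds

The gap grows by |50 − 48| = 2 frames per second.
Time for a 32-frame gap: 32 ÷ (2) = 16 s.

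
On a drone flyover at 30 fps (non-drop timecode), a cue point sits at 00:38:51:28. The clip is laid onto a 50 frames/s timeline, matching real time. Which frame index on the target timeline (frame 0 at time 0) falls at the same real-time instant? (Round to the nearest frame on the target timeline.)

frame 116597

Source frame index: (0×3600 + 38×60 + 51) × 30 + 28 = 69958.
Real time: 69958 / (30) = 34979/15 s.
Target frame: (34979/15) × (50) = 349790/3 ≈ 116596.667 → 116597.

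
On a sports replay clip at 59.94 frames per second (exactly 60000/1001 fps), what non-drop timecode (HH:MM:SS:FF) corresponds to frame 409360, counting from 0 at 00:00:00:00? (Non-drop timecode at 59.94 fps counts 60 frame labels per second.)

01:53:42:40

409360 ÷ 60 = 6822 full seconds, remainder 40 frames.
6822 s = 1 h 53 min 42 s.
Timecode: 01:53:42:40.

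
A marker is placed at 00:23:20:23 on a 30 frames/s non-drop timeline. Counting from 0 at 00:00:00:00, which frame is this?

Total seconds to the label: (0 × 3600 + 23 × 60 + 20) = 1400.
Frame index = 1400 × 30 + 23 = 42023.

frame 42023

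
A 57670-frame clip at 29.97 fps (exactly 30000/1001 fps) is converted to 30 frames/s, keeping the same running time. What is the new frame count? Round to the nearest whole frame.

57728 frames

Frames at target rate = 57670 × (30) / (30000/1001) = 5772767/100 ≈ 57727.670.
Nearest whole frame: 57728.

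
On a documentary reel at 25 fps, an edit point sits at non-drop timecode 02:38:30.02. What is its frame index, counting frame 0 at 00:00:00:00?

Total seconds to the label: (2 × 3600 + 38 × 60 + 30) = 9510.
Frame index = 9510 × 25 + 2 = 237752.

237752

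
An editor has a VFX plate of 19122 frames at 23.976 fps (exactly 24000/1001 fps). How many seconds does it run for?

Running time = 19122 / (24000/1001) = 797.54675 s.

797.54675 seconds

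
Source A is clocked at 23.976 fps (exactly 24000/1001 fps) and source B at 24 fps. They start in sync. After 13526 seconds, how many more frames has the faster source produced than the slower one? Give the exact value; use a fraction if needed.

A emits 24000/1001 × 13526 = 324624000/1001 frames; B emits 24 × 13526 = 324624.
Difference = 324624/1001 frames (≈ 324.2997); B is ahead of A.

324624/1001 frames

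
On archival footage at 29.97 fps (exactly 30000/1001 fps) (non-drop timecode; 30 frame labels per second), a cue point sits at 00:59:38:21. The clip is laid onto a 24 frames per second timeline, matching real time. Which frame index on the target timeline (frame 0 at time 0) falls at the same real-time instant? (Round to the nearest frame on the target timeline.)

frame 85975

Source frame index: (0×3600 + 59×60 + 38) × 30 + 21 = 107361.
Real time: 107361 / (30000/1001) = 35822787/10000 s.
Target frame: (35822787/10000) × (24) = 107468361/1250 ≈ 85974.689 → 85975.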